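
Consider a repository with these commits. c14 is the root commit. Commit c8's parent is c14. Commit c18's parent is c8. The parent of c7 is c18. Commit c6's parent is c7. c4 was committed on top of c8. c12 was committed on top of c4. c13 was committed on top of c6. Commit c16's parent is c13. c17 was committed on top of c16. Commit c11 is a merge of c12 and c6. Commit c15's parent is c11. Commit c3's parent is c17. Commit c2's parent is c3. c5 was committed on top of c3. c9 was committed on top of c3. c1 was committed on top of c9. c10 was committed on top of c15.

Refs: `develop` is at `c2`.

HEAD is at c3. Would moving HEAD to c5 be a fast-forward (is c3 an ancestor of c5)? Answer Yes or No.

Yes

A fast-forward from c3 to c5 is possible iff c3 is an ancestor of c5.
Ancestors of c5: {c13, c14, c16, c17, c18, c3, c5, c6, c7, c8}.
c3 is among them, so fast-forward is possible.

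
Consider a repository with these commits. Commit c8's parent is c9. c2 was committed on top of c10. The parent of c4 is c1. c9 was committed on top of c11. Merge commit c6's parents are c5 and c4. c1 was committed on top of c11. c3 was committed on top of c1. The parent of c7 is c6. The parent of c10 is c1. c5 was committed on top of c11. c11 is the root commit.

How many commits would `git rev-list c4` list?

3

Walking parent pointers from c4: reachable set = {c1, c11, c4}.
That is 3 commits.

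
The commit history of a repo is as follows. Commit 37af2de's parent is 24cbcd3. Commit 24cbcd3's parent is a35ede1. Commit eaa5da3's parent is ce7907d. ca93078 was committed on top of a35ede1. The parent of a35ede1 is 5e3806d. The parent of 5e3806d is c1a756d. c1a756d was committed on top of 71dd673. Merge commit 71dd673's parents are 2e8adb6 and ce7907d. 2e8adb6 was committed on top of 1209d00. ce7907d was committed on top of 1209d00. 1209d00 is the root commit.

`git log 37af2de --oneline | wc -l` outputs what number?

9

Walking parent pointers from 37af2de: reachable set = {1209d00, 24cbcd3, 2e8adb6, 37af2de, 5e3806d, 71dd673, a35ede1, c1a756d, ce7907d}.
That is 9 commits.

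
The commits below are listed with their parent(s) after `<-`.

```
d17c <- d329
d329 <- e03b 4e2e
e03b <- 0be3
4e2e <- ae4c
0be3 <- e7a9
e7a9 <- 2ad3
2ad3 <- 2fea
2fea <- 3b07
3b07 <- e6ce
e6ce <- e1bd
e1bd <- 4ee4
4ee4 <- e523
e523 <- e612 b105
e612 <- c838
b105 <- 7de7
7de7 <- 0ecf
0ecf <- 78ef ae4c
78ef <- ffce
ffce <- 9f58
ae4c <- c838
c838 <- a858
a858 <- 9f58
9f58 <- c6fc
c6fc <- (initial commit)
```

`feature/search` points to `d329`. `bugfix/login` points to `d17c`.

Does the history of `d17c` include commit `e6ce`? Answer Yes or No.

Yes

Ancestors of d17c (commits reachable by following parents): {0be3, 0ecf, 2ad3, 2fea, 3b07, 4e2e, 4ee4, 78ef, 7de7, 9f58, a858, ae4c, b105, c6fc, c838, d17c, d329, e03b, e1bd, e523, e612, e6ce, e7a9, ffce}.
e6ce is in that set, so it is an ancestor of d17c.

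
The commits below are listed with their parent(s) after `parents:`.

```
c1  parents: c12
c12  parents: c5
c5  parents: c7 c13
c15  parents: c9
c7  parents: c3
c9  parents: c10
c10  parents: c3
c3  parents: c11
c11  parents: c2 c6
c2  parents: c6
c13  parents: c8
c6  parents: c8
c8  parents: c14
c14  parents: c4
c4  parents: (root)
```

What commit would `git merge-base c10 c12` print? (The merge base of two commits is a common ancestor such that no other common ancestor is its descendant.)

c3

Ancestors of c10: {c10, c11, c14, c2, c3, c4, c6, c8}.
Ancestors of c12: {c11, c12, c13, c14, c2, c3, c4, c5, c6, c7, c8}.
Common ancestors: {c11, c14, c2, c3, c4, c6, c8}.
Among these, c3 is not an ancestor of any other common ancestor — it is the merge base.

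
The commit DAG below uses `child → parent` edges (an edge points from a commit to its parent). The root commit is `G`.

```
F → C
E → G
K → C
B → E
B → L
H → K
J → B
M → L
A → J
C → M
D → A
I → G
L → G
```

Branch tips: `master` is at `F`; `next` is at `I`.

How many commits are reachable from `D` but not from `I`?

Reachable from D: {A, B, D, E, G, J, L}.
Reachable from I: {G, I}.
In D's history but not I's: {A, B, D, E, J, L} — 6 commits.

6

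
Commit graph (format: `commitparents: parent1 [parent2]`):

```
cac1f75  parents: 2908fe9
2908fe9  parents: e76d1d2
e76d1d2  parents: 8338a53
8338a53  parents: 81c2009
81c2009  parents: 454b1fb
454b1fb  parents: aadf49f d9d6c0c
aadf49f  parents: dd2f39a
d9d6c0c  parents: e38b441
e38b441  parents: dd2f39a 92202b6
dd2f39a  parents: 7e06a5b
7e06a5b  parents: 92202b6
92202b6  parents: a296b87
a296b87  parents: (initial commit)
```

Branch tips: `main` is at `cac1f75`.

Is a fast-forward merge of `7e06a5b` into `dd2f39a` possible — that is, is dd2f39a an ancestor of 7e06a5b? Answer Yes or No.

A fast-forward from dd2f39a to 7e06a5b is possible iff dd2f39a is an ancestor of 7e06a5b.
Ancestors of 7e06a5b: {7e06a5b, 92202b6, a296b87}.
dd2f39a is not among them, so fast-forward is not possible.

No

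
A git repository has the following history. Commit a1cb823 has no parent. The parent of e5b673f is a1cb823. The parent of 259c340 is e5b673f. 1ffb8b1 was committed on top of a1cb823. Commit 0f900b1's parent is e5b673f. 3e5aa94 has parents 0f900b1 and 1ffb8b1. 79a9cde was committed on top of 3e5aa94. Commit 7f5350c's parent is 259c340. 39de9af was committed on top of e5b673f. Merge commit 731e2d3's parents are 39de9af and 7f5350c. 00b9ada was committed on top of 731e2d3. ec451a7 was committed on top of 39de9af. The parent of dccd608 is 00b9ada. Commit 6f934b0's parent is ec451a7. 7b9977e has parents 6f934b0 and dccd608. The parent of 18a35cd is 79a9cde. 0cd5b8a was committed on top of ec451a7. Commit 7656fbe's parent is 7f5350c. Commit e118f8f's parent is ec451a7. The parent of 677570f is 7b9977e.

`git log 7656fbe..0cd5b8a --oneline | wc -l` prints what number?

Reachable from 0cd5b8a: {0cd5b8a, 39de9af, a1cb823, e5b673f, ec451a7}.
Reachable from 7656fbe: {259c340, 7656fbe, 7f5350c, a1cb823, e5b673f}.
In 0cd5b8a's history but not 7656fbe's: {0cd5b8a, 39de9af, ec451a7} — 3 commits.

3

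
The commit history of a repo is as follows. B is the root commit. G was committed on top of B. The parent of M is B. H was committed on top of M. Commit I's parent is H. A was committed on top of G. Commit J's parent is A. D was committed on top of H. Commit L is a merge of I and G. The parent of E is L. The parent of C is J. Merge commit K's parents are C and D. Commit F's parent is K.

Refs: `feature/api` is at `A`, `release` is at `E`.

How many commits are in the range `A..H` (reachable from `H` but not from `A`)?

2

Reachable from H: {B, H, M}.
Reachable from A: {A, B, G}.
In H's history but not A's: {H, M} — 2 commits.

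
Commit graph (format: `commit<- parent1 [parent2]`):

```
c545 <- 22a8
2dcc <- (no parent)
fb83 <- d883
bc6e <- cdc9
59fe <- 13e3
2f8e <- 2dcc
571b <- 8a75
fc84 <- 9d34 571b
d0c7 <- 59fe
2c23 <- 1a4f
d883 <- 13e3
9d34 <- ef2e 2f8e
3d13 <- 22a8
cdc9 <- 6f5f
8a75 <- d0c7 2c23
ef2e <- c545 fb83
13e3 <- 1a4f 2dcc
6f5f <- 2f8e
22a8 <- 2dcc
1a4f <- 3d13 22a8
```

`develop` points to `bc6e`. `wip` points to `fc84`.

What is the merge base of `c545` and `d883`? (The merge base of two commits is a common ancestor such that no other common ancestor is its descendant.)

Ancestors of c545: {22a8, 2dcc, c545}.
Ancestors of d883: {13e3, 1a4f, 22a8, 2dcc, 3d13, d883}.
Common ancestors: {22a8, 2dcc}.
Among these, 22a8 is not an ancestor of any other common ancestor — it is the merge base.

22a8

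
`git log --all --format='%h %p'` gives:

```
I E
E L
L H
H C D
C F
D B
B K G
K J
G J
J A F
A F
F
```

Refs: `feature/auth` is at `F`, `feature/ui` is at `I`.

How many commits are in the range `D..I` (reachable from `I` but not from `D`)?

Reachable from I: {A, B, C, D, E, F, G, H, I, J, K, L}.
Reachable from D: {A, B, D, F, G, J, K}.
In I's history but not D's: {C, E, H, I, L} — 5 commits.

5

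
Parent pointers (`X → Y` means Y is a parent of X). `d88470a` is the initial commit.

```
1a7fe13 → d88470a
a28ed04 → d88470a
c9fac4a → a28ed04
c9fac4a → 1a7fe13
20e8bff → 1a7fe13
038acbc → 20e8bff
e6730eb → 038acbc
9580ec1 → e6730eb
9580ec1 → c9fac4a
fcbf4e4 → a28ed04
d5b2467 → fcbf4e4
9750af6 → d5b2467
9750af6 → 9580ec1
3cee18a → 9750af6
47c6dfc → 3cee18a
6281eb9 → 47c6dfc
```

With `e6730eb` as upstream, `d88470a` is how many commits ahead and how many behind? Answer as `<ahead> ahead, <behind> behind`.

Reachable from d88470a: {d88470a}.
Reachable from e6730eb: {038acbc, 1a7fe13, 20e8bff, d88470a, e6730eb}.
Only in d88470a's history (ahead): {} — 0.
Only in e6730eb's history (behind): {038acbc, 1a7fe13, 20e8bff, e6730eb} — 4.

0 ahead, 4 behind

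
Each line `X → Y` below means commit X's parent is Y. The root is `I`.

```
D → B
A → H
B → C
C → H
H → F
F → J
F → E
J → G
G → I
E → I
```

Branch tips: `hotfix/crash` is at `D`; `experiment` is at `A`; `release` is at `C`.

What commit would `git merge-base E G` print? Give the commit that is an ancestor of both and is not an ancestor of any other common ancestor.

Ancestors of E: {E, I}.
Ancestors of G: {G, I}.
Common ancestors: {I}.
The only common ancestor is I, so it is the merge base.

I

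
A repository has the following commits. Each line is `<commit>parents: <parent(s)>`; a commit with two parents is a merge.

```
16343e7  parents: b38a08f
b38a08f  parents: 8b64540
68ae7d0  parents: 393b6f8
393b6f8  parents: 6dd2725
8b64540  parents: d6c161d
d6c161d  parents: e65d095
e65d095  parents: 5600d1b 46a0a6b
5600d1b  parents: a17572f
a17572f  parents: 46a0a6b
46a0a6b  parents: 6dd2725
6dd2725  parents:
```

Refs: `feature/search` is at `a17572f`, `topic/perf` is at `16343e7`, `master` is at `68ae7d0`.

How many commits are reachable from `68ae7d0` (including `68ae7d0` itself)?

3

Walking parent pointers from 68ae7d0: reachable set = {393b6f8, 68ae7d0, 6dd2725}.
That is 3 commits.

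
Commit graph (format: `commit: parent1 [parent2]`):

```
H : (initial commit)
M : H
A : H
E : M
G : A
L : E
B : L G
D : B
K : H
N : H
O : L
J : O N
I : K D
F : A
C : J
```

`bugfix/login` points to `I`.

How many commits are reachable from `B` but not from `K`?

Reachable from B: {A, B, E, G, H, L, M}.
Reachable from K: {H, K}.
In B's history but not K's: {A, B, E, G, L, M} — 6 commits.

6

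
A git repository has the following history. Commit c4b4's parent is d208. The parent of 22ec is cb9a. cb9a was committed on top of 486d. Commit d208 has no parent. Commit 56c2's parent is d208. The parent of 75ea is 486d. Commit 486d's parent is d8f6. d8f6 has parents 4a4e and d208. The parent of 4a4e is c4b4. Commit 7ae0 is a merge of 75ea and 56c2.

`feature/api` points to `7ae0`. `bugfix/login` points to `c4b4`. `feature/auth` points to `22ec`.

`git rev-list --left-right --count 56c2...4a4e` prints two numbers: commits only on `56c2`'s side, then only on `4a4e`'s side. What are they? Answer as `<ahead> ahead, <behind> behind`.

1 ahead, 2 behind

Reachable from 56c2: {56c2, d208}.
Reachable from 4a4e: {4a4e, c4b4, d208}.
Only in 56c2's history (ahead): {56c2} — 1.
Only in 4a4e's history (behind): {4a4e, c4b4} — 2.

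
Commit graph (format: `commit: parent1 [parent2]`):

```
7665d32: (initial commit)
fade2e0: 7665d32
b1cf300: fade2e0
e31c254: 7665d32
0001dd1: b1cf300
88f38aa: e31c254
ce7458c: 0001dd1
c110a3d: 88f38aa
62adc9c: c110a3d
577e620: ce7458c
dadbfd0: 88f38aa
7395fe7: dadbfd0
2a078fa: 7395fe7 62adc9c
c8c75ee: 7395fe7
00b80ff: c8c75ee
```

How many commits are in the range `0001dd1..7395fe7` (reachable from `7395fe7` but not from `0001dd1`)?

Reachable from 7395fe7: {7395fe7, 7665d32, 88f38aa, dadbfd0, e31c254}.
Reachable from 0001dd1: {0001dd1, 7665d32, b1cf300, fade2e0}.
In 7395fe7's history but not 0001dd1's: {7395fe7, 88f38aa, dadbfd0, e31c254} — 4 commits.

4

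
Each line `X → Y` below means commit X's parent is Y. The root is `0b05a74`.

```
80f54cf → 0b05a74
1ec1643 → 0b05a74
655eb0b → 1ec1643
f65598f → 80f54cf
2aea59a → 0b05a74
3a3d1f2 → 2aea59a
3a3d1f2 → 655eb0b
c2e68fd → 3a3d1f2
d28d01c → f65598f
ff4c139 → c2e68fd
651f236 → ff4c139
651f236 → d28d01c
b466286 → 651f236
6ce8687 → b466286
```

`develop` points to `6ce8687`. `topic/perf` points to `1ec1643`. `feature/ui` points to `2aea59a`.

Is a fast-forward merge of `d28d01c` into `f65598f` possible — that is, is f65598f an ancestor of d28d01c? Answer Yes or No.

Yes

A fast-forward from f65598f to d28d01c is possible iff f65598f is an ancestor of d28d01c.
Ancestors of d28d01c: {0b05a74, 80f54cf, d28d01c, f65598f}.
f65598f is among them, so fast-forward is possible.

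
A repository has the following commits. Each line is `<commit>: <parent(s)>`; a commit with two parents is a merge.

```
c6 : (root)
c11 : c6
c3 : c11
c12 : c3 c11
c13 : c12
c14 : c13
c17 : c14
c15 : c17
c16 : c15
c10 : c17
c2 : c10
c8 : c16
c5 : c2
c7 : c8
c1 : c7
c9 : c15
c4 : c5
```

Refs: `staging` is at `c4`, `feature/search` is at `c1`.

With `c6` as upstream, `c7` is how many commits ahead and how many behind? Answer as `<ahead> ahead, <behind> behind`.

Reachable from c7: {c11, c12, c13, c14, c15, c16, c17, c3, c6, c7, c8}.
Reachable from c6: {c6}.
Only in c7's history (ahead): {c11, c12, c13, c14, c15, c16, c17, c3, c7, c8} — 10.
Only in c6's history (behind): {} — 0.

10 ahead, 0 behind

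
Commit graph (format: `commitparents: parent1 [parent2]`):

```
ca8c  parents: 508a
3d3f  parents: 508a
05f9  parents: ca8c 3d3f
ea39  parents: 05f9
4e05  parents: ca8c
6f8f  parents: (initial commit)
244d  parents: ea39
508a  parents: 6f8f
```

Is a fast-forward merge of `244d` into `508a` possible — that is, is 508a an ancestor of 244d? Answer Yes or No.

A fast-forward from 508a to 244d is possible iff 508a is an ancestor of 244d.
Ancestors of 244d: {05f9, 244d, 3d3f, 508a, 6f8f, ca8c, ea39}.
508a is among them, so fast-forward is possible.

Yes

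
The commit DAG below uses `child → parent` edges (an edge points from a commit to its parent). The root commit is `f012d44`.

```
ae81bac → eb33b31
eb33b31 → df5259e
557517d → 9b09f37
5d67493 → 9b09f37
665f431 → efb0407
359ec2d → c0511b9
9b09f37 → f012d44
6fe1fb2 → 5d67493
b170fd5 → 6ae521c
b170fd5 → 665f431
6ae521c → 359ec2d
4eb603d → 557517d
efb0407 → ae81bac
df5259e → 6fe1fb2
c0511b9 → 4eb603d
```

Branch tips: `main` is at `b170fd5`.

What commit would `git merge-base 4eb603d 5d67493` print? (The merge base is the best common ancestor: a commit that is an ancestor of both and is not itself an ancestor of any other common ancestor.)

Ancestors of 4eb603d: {4eb603d, 557517d, 9b09f37, f012d44}.
Ancestors of 5d67493: {5d67493, 9b09f37, f012d44}.
Common ancestors: {9b09f37, f012d44}.
Among these, 9b09f37 is not an ancestor of any other common ancestor — it is the merge base.

9b09f37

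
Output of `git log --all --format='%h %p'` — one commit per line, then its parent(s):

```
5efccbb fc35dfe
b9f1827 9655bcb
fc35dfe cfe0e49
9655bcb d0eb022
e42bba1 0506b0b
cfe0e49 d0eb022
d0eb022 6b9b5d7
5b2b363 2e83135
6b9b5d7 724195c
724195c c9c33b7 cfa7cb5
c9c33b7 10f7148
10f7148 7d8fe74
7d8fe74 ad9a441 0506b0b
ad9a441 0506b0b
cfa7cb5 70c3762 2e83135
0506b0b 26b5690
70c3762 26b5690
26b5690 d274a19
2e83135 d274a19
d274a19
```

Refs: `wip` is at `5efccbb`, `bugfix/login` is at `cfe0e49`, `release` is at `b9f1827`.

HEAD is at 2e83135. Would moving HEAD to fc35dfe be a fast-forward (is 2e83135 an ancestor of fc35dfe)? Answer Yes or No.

Yes

A fast-forward from 2e83135 to fc35dfe is possible iff 2e83135 is an ancestor of fc35dfe.
Ancestors of fc35dfe: {0506b0b, 10f7148, 26b5690, 2e83135, 6b9b5d7, 70c3762, 724195c, 7d8fe74, ad9a441, c9c33b7, cfa7cb5, cfe0e49, d0eb022, d274a19, fc35dfe}.
2e83135 is among them, so fast-forward is possible.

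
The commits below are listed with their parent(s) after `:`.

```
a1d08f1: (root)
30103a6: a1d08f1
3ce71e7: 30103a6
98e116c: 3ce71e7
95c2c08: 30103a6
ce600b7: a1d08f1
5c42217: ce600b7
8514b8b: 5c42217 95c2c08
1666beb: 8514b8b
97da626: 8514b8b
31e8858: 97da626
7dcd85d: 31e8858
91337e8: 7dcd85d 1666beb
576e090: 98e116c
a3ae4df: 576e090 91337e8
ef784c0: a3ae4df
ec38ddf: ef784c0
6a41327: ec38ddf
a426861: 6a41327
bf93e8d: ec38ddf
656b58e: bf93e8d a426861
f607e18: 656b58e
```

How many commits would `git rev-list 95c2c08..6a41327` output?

Reachable from 6a41327: {1666beb, 30103a6, 31e8858, 3ce71e7, 576e090, 5c42217, 6a41327, 7dcd85d, 8514b8b, 91337e8, 95c2c08, 97da626, 98e116c, a1d08f1, a3ae4df, ce600b7, ec38ddf, ef784c0}.
Reachable from 95c2c08: {30103a6, 95c2c08, a1d08f1}.
In 6a41327's history but not 95c2c08's: {1666beb, 31e8858, 3ce71e7, 576e090, 5c42217, 6a41327, 7dcd85d, 8514b8b, 91337e8, 97da626, 98e116c, a3ae4df, ce600b7, ec38ddf, ef784c0} — 15 commits.

15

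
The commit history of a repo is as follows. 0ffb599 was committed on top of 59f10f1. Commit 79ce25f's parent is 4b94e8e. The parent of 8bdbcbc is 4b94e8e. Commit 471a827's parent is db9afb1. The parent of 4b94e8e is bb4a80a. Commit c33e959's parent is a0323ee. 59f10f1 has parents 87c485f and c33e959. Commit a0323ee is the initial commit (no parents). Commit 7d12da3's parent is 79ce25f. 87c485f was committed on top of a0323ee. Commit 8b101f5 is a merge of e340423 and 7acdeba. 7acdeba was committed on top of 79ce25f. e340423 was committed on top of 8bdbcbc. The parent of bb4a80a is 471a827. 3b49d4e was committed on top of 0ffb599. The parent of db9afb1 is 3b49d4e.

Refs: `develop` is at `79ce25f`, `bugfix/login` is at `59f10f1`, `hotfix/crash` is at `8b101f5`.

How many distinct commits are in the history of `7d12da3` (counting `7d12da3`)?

12

Walking parent pointers from 7d12da3: reachable set = {0ffb599, 3b49d4e, 471a827, 4b94e8e, 59f10f1, 79ce25f, 7d12da3, 87c485f, a0323ee, bb4a80a, c33e959, db9afb1}.
That is 12 commits.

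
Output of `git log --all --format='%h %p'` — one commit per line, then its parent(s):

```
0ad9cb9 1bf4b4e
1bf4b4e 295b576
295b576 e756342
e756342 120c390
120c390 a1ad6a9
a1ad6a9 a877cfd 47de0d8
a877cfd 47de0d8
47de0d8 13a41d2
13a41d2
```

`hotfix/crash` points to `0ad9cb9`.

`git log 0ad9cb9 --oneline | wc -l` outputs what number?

Walking parent pointers from 0ad9cb9: reachable set = {0ad9cb9, 120c390, 13a41d2, 1bf4b4e, 295b576, 47de0d8, a1ad6a9, a877cfd, e756342}.
That is 9 commits.

9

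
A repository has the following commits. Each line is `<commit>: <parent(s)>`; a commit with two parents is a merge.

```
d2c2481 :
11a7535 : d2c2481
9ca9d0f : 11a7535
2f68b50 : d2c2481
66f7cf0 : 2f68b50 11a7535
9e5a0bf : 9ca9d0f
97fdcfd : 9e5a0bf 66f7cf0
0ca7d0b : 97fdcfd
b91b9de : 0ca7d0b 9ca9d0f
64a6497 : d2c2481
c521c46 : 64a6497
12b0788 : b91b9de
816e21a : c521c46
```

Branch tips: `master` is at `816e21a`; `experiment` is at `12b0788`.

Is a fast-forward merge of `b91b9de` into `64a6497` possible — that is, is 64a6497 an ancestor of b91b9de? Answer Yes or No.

A fast-forward from 64a6497 to b91b9de is possible iff 64a6497 is an ancestor of b91b9de.
Ancestors of b91b9de: {0ca7d0b, 11a7535, 2f68b50, 66f7cf0, 97fdcfd, 9ca9d0f, 9e5a0bf, b91b9de, d2c2481}.
64a6497 is not among them, so fast-forward is not possible.

No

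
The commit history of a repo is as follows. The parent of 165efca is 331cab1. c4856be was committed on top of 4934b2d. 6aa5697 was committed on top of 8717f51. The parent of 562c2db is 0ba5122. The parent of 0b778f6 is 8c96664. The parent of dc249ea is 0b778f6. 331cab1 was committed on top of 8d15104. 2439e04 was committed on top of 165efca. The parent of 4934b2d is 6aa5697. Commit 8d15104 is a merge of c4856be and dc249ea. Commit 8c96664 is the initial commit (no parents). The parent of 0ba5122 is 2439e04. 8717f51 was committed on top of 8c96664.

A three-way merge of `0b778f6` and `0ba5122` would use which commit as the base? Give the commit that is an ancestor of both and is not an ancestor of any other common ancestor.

0b778f6

Ancestors of 0b778f6: {0b778f6, 8c96664}.
Ancestors of 0ba5122: {0b778f6, 0ba5122, 165efca, 2439e04, 331cab1, 4934b2d, 6aa5697, 8717f51, 8c96664, 8d15104, c4856be, dc249ea}.
Common ancestors: {0b778f6, 8c96664}.
Among these, 0b778f6 is not an ancestor of any other common ancestor — it is the merge base.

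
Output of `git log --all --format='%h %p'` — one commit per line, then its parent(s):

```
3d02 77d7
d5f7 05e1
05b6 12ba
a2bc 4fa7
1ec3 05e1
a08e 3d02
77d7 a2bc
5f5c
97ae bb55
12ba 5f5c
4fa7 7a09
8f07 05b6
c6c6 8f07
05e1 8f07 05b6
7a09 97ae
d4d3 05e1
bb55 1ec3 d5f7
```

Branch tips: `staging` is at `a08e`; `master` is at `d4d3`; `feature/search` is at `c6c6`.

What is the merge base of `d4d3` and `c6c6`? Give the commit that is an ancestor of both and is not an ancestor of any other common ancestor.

8f07

Ancestors of d4d3: {05b6, 05e1, 12ba, 5f5c, 8f07, d4d3}.
Ancestors of c6c6: {05b6, 12ba, 5f5c, 8f07, c6c6}.
Common ancestors: {05b6, 12ba, 5f5c, 8f07}.
Among these, 8f07 is not an ancestor of any other common ancestor — it is the merge base.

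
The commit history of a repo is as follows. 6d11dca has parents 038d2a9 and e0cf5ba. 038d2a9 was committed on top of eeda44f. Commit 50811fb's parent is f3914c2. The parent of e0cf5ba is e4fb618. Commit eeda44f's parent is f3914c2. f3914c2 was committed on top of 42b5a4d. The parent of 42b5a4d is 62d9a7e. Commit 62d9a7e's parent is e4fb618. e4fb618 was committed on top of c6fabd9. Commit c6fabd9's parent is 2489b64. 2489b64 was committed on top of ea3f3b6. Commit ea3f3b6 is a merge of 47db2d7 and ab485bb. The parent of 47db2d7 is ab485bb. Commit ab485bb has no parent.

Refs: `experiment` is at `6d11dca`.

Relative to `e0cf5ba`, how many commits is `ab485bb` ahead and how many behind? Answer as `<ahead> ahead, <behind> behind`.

0 ahead, 6 behind

Reachable from ab485bb: {ab485bb}.
Reachable from e0cf5ba: {2489b64, 47db2d7, ab485bb, c6fabd9, e0cf5ba, e4fb618, ea3f3b6}.
Only in ab485bb's history (ahead): {} — 0.
Only in e0cf5ba's history (behind): {2489b64, 47db2d7, c6fabd9, e0cf5ba, e4fb618, ea3f3b6} — 6.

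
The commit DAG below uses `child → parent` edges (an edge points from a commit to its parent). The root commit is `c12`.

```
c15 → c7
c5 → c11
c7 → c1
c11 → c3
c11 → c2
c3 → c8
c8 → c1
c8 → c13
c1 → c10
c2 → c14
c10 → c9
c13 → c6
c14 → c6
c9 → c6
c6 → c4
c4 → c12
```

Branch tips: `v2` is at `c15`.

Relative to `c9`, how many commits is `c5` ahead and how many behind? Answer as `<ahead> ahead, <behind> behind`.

Reachable from c5: {c1, c10, c11, c12, c13, c14, c2, c3, c4, c5, c6, c8, c9}.
Reachable from c9: {c12, c4, c6, c9}.
Only in c5's history (ahead): {c1, c10, c11, c13, c14, c2, c3, c5, c8} — 9.
Only in c9's history (behind): {} — 0.

9 ahead, 0 behind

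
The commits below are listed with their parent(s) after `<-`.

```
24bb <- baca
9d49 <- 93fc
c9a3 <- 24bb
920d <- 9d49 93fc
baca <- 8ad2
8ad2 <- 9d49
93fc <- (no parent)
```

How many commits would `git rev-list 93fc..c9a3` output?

Reachable from c9a3: {24bb, 8ad2, 93fc, 9d49, baca, c9a3}.
Reachable from 93fc: {93fc}.
In c9a3's history but not 93fc's: {24bb, 8ad2, 9d49, baca, c9a3} — 5 commits.

5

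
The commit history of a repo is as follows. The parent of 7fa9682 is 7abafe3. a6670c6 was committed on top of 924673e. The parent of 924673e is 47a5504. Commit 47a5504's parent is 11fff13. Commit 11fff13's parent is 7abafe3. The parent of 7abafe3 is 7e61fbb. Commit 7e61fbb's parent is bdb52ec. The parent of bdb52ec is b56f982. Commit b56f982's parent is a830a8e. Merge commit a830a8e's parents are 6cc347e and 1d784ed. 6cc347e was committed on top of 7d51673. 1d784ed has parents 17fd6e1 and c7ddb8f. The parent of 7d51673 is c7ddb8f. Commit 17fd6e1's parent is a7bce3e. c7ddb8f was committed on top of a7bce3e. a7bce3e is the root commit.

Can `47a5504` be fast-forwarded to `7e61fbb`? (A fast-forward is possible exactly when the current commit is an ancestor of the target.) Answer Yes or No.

A fast-forward from 47a5504 to 7e61fbb is possible iff 47a5504 is an ancestor of 7e61fbb.
Ancestors of 7e61fbb: {17fd6e1, 1d784ed, 6cc347e, 7d51673, 7e61fbb, a7bce3e, a830a8e, b56f982, bdb52ec, c7ddb8f}.
47a5504 is not among them, so fast-forward is not possible.

No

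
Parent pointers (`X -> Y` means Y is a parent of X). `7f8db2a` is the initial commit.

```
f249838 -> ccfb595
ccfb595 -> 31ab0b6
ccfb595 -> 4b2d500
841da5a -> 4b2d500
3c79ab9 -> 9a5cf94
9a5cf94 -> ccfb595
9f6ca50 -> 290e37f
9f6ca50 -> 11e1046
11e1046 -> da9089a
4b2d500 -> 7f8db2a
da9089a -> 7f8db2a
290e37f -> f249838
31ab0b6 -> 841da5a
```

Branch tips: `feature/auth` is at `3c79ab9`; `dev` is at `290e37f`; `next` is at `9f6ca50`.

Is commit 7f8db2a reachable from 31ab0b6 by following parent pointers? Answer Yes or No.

Yes

Ancestors of 31ab0b6 (commits reachable by following parents): {31ab0b6, 4b2d500, 7f8db2a, 841da5a}.
7f8db2a is in that set, so it is an ancestor of 31ab0b6.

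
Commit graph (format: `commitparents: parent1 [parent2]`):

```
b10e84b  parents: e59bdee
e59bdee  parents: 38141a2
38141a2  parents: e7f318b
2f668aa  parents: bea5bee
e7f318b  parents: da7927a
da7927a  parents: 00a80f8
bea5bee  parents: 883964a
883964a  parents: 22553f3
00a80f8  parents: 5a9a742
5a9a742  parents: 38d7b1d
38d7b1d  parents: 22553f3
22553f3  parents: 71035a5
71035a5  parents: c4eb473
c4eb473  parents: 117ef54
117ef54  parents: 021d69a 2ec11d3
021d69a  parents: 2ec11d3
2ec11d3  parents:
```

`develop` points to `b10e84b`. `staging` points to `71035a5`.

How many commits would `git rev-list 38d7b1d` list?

Walking parent pointers from 38d7b1d: reachable set = {021d69a, 117ef54, 22553f3, 2ec11d3, 38d7b1d, 71035a5, c4eb473}.
That is 7 commits.

7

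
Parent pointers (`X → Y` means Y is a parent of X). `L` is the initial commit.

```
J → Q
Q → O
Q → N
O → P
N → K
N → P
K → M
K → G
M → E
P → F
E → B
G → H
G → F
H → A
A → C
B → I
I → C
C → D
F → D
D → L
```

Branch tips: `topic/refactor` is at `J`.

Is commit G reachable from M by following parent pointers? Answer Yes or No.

Ancestors of M: {B, C, D, E, I, L, M}.
G is not in that set, so it is not an ancestor of M.

No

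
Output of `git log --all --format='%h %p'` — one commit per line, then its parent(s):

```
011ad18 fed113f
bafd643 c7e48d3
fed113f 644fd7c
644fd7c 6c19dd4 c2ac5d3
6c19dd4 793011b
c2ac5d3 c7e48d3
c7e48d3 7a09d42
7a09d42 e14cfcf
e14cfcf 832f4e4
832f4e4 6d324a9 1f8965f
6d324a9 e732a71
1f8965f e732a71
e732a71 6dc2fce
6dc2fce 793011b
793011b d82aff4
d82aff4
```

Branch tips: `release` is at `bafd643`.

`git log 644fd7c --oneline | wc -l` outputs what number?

Walking parent pointers from 644fd7c: reachable set = {1f8965f, 644fd7c, 6c19dd4, 6d324a9, 6dc2fce, 793011b, 7a09d42, 832f4e4, c2ac5d3, c7e48d3, d82aff4, e14cfcf, e732a71}.
That is 13 commits.

13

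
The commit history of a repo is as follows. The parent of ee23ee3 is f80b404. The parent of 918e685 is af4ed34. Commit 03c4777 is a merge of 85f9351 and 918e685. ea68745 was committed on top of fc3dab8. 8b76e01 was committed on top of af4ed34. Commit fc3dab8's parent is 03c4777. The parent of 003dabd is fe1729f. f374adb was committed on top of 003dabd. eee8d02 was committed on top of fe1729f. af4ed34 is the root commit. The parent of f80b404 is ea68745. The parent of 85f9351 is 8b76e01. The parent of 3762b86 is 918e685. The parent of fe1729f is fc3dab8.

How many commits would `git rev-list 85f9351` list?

3

Walking parent pointers from 85f9351: reachable set = {85f9351, 8b76e01, af4ed34}.
That is 3 commits.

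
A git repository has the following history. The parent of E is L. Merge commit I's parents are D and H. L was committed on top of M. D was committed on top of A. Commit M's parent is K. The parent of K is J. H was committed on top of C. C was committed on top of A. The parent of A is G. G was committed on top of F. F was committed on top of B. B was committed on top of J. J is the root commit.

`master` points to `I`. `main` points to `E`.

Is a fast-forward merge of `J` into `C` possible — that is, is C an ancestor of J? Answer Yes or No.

A fast-forward from C to J is possible iff C is an ancestor of J.
Ancestors of J: {J}.
C is not among them, so fast-forward is not possible.

No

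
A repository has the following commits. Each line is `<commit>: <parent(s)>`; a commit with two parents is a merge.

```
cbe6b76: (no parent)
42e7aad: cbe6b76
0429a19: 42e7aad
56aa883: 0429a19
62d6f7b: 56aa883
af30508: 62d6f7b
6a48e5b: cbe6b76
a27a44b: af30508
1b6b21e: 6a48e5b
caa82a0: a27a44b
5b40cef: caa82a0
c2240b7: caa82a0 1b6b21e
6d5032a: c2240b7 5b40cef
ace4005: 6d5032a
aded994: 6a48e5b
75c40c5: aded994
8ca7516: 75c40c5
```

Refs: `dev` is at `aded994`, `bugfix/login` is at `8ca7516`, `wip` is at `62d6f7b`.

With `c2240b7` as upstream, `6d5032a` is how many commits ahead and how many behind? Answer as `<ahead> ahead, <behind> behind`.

Reachable from 6d5032a: {0429a19, 1b6b21e, 42e7aad, 56aa883, 5b40cef, 62d6f7b, 6a48e5b, 6d5032a, a27a44b, af30508, c2240b7, caa82a0, cbe6b76}.
Reachable from c2240b7: {0429a19, 1b6b21e, 42e7aad, 56aa883, 62d6f7b, 6a48e5b, a27a44b, af30508, c2240b7, caa82a0, cbe6b76}.
Only in 6d5032a's history (ahead): {5b40cef, 6d5032a} — 2.
Only in c2240b7's history (behind): {} — 0.

2 ahead, 0 behind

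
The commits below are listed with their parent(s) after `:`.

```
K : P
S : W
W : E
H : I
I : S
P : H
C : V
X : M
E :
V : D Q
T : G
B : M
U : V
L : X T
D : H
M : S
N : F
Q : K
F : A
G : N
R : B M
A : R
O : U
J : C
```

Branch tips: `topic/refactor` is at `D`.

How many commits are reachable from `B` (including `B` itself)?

5

Walking parent pointers from B: reachable set = {B, E, M, S, W}.
That is 5 commits.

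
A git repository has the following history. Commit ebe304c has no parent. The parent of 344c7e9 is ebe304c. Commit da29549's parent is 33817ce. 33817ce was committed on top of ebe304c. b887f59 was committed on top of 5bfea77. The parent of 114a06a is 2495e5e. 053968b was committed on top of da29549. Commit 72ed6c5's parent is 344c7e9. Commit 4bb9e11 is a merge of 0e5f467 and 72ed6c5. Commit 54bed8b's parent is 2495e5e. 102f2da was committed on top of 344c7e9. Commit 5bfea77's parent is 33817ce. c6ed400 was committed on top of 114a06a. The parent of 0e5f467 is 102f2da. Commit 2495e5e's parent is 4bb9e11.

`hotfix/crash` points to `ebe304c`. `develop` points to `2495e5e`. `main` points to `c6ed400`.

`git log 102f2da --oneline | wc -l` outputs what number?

Walking parent pointers from 102f2da: reachable set = {102f2da, 344c7e9, ebe304c}.
That is 3 commits.

3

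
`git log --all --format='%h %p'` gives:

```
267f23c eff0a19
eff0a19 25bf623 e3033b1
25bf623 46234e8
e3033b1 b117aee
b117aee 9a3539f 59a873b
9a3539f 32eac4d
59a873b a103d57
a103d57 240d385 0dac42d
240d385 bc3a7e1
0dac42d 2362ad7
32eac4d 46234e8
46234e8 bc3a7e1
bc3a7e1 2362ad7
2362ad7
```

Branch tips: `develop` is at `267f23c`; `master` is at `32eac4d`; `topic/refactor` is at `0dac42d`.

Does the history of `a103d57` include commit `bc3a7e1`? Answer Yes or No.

Ancestors of a103d57 (commits reachable by following parents): {0dac42d, 2362ad7, 240d385, a103d57, bc3a7e1}.
bc3a7e1 is in that set, so it is an ancestor of a103d57.

Yes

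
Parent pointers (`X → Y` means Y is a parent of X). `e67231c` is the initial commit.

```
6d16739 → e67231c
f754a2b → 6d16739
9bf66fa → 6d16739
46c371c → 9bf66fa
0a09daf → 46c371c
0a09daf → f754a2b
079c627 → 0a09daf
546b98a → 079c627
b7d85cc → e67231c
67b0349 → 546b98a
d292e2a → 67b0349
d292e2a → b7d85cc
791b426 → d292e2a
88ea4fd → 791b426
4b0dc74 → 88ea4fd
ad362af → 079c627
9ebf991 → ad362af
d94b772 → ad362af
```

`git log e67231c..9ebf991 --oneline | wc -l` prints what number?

Reachable from 9ebf991: {079c627, 0a09daf, 46c371c, 6d16739, 9bf66fa, 9ebf991, ad362af, e67231c, f754a2b}.
Reachable from e67231c: {e67231c}.
In 9ebf991's history but not e67231c's: {079c627, 0a09daf, 46c371c, 6d16739, 9bf66fa, 9ebf991, ad362af, f754a2b} — 8 commits.

8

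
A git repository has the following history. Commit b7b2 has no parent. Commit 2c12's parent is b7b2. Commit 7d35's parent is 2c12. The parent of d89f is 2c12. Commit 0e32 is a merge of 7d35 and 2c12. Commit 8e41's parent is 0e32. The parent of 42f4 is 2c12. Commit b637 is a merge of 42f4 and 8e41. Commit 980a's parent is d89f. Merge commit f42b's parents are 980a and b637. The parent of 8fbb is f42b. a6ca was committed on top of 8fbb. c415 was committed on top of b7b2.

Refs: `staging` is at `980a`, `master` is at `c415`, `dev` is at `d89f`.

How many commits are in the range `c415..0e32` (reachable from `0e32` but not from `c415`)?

3

Reachable from 0e32: {0e32, 2c12, 7d35, b7b2}.
Reachable from c415: {b7b2, c415}.
In 0e32's history but not c415's: {0e32, 2c12, 7d35} — 3 commits.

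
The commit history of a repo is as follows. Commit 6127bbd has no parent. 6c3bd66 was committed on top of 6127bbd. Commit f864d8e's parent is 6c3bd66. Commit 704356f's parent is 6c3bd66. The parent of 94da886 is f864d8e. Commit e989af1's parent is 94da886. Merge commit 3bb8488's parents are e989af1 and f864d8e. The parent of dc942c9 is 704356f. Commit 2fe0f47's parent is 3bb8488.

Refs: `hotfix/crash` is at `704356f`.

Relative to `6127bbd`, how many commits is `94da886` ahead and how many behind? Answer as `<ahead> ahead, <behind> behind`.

3 ahead, 0 behind

Reachable from 94da886: {6127bbd, 6c3bd66, 94da886, f864d8e}.
Reachable from 6127bbd: {6127bbd}.
Only in 94da886's history (ahead): {6c3bd66, 94da886, f864d8e} — 3.
Only in 6127bbd's history (behind): {} — 0.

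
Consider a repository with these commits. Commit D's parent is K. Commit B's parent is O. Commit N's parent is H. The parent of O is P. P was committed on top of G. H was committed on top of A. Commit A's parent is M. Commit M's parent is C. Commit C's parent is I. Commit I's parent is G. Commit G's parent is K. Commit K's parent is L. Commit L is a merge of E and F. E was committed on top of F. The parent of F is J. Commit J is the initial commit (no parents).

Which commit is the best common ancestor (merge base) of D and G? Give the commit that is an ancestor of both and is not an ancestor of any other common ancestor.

K

Ancestors of D: {D, E, F, J, K, L}.
Ancestors of G: {E, F, G, J, K, L}.
Common ancestors: {E, F, J, K, L}.
Among these, K is not an ancestor of any other common ancestor — it is the merge base.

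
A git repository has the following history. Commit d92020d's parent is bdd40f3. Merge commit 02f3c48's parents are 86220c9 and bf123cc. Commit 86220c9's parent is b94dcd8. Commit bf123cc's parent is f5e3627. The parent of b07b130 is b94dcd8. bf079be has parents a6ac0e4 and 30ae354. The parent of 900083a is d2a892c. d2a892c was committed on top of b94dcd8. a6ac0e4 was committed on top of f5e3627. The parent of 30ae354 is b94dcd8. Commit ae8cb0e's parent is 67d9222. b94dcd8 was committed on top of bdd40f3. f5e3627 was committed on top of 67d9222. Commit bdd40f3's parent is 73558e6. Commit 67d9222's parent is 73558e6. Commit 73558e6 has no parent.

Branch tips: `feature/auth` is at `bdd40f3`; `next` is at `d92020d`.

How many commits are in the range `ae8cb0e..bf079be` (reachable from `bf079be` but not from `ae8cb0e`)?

Reachable from bf079be: {30ae354, 67d9222, 73558e6, a6ac0e4, b94dcd8, bdd40f3, bf079be, f5e3627}.
Reachable from ae8cb0e: {67d9222, 73558e6, ae8cb0e}.
In bf079be's history but not ae8cb0e's: {30ae354, a6ac0e4, b94dcd8, bdd40f3, bf079be, f5e3627} — 6 commits.

6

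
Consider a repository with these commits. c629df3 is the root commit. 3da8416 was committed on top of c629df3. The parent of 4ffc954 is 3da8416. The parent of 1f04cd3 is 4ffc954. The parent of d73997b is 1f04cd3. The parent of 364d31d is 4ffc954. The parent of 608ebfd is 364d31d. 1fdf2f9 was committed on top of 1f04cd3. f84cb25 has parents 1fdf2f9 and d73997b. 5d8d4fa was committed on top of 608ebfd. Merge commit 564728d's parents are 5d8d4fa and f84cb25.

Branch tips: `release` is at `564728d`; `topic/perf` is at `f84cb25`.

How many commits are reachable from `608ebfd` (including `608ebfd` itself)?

Walking parent pointers from 608ebfd: reachable set = {364d31d, 3da8416, 4ffc954, 608ebfd, c629df3}.
That is 5 commits.

5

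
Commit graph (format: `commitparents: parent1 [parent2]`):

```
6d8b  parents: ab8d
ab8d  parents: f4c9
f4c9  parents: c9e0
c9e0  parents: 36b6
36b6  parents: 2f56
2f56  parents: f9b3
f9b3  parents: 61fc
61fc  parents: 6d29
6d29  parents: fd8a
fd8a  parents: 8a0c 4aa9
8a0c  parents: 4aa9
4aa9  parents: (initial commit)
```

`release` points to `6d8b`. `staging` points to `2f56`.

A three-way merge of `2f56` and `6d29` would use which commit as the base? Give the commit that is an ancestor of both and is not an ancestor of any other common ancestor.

Ancestors of 2f56: {2f56, 4aa9, 61fc, 6d29, 8a0c, f9b3, fd8a}.
Ancestors of 6d29: {4aa9, 6d29, 8a0c, fd8a}.
Common ancestors: {4aa9, 6d29, 8a0c, fd8a}.
Among these, 6d29 is not an ancestor of any other common ancestor — it is the merge base.

6d29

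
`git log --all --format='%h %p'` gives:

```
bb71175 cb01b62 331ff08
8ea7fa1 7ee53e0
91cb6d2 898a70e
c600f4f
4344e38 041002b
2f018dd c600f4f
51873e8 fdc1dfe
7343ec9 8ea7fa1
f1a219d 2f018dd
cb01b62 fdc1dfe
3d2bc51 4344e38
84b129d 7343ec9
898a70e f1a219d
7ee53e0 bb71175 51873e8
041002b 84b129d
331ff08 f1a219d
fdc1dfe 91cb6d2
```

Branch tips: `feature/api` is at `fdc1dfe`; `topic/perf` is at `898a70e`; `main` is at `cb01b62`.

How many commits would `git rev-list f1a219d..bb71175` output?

Reachable from bb71175: {2f018dd, 331ff08, 898a70e, 91cb6d2, bb71175, c600f4f, cb01b62, f1a219d, fdc1dfe}.
Reachable from f1a219d: {2f018dd, c600f4f, f1a219d}.
In bb71175's history but not f1a219d's: {331ff08, 898a70e, 91cb6d2, bb71175, cb01b62, fdc1dfe} — 6 commits.

6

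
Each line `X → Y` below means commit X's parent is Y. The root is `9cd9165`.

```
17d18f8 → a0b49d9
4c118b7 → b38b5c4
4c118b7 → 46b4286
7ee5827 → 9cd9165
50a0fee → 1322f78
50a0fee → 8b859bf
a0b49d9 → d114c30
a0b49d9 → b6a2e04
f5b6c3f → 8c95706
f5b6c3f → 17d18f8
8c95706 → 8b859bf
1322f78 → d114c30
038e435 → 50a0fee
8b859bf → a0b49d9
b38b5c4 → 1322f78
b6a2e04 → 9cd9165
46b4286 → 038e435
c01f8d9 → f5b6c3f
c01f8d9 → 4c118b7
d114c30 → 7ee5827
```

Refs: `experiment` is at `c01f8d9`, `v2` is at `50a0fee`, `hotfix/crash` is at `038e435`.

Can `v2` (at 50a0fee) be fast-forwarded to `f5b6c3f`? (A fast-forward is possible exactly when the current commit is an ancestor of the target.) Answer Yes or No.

A fast-forward from 50a0fee to f5b6c3f is possible iff 50a0fee is an ancestor of f5b6c3f.
Ancestors of f5b6c3f: {17d18f8, 7ee5827, 8b859bf, 8c95706, 9cd9165, a0b49d9, b6a2e04, d114c30, f5b6c3f}.
50a0fee is not among them, so fast-forward is not possible.

No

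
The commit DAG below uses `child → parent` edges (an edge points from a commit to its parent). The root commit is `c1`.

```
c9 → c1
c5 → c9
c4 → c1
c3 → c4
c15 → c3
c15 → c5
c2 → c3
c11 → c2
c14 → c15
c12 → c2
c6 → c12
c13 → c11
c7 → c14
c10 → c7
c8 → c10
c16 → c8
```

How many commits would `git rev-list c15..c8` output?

4

Reachable from c8: {c1, c10, c14, c15, c3, c4, c5, c7, c8, c9}.
Reachable from c15: {c1, c15, c3, c4, c5, c9}.
In c8's history but not c15's: {c10, c14, c7, c8} — 4 commits.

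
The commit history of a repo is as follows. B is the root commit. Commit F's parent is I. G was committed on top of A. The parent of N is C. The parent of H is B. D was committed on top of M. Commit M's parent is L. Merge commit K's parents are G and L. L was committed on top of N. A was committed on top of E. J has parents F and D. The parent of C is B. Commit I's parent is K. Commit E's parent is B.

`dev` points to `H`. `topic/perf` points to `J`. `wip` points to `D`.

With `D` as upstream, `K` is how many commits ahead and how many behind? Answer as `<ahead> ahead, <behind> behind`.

Reachable from K: {A, B, C, E, G, K, L, N}.
Reachable from D: {B, C, D, L, M, N}.
Only in K's history (ahead): {A, E, G, K} — 4.
Only in D's history (behind): {D, M} — 2.

4 ahead, 2 behind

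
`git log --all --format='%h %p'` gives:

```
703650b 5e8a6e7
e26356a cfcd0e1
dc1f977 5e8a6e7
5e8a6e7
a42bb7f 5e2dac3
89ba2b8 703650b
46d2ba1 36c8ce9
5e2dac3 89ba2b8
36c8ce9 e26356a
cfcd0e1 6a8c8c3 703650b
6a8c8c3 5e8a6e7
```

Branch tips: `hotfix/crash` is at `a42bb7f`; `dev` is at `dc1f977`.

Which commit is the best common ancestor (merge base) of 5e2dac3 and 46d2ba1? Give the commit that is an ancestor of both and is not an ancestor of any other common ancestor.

703650b

Ancestors of 5e2dac3: {5e2dac3, 5e8a6e7, 703650b, 89ba2b8}.
Ancestors of 46d2ba1: {36c8ce9, 46d2ba1, 5e8a6e7, 6a8c8c3, 703650b, cfcd0e1, e26356a}.
Common ancestors: {5e8a6e7, 703650b}.
Among these, 703650b is not an ancestor of any other common ancestor — it is the merge base.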